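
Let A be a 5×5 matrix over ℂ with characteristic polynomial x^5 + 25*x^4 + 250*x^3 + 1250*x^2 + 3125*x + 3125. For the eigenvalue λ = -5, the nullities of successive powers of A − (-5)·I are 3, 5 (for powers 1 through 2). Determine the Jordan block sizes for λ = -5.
Block sizes for λ = -5: [2, 2, 1]

From the dimensions of kernels of powers, the number of Jordan blocks of size at least j is d_j − d_{j−1} where d_j = dim ker(N^j) (with d_0 = 0). Computing the differences gives [3, 2].
The number of blocks of size exactly k is (#blocks of size ≥ k) − (#blocks of size ≥ k + 1), so the partition is: 1 block(s) of size 1, 2 block(s) of size 2.
In nonincreasing order the block sizes are [2, 2, 1].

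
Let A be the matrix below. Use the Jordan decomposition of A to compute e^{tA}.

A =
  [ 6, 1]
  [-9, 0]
e^{tA} =
  [3*t*exp(3*t) + exp(3*t), t*exp(3*t)]
  [-9*t*exp(3*t), -3*t*exp(3*t) + exp(3*t)]

Strategy: write A = P · J · P⁻¹ where J is a Jordan canonical form, so e^{tA} = P · e^{tJ} · P⁻¹, and e^{tJ} can be computed block-by-block.

A has Jordan form
J =
  [3, 1]
  [0, 3]
(up to reordering of blocks).

Per-block formulas:
  For a 2×2 Jordan block J_2(3): exp(t · J_2(3)) = e^(3t)·(I + t·N), where N is the 2×2 nilpotent shift.

After assembling e^{tJ} and conjugating by P, we get:

e^{tA} =
  [3*t*exp(3*t) + exp(3*t), t*exp(3*t)]
  [-9*t*exp(3*t), -3*t*exp(3*t) + exp(3*t)]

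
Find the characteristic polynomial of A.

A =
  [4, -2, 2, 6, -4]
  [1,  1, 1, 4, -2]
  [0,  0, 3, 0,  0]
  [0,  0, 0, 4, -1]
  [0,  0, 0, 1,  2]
x^5 - 14*x^4 + 78*x^3 - 216*x^2 + 297*x - 162

Expanding det(x·I − A) (e.g. by cofactor expansion or by noting that A is similar to its Jordan form J, which has the same characteristic polynomial as A) gives
  χ_A(x) = x^5 - 14*x^4 + 78*x^3 - 216*x^2 + 297*x - 162
which factors as (x - 3)^4*(x - 2). The eigenvalues (with algebraic multiplicities) are λ = 2 with multiplicity 1, λ = 3 with multiplicity 4.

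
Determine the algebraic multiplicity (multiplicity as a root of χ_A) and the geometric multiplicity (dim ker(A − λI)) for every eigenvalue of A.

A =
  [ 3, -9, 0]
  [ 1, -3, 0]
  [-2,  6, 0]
λ = 0: alg = 3, geom = 2

Step 1 — factor the characteristic polynomial to read off the algebraic multiplicities:
  χ_A(x) = x^3

Step 2 — compute geometric multiplicities via the rank-nullity identity g(λ) = n − rank(A − λI):
  rank(A − (0)·I) = 1, so dim ker(A − (0)·I) = n − 1 = 2

Summary:
  λ = 0: algebraic multiplicity = 3, geometric multiplicity = 2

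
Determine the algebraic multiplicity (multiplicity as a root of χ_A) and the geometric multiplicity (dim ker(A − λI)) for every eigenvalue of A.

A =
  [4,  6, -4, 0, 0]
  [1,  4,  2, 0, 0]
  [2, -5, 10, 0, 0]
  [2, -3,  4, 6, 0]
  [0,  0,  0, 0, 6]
λ = 6: alg = 5, geom = 3

Step 1 — factor the characteristic polynomial to read off the algebraic multiplicities:
  χ_A(x) = (x - 6)^5

Step 2 — compute geometric multiplicities via the rank-nullity identity g(λ) = n − rank(A − λI):
  rank(A − (6)·I) = 2, so dim ker(A − (6)·I) = n − 2 = 3

Summary:
  λ = 6: algebraic multiplicity = 5, geometric multiplicity = 3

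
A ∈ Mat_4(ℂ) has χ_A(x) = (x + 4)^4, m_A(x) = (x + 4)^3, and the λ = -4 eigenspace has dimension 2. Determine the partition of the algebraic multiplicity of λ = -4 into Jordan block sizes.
Block sizes for λ = -4: [3, 1]

Step 1 — from the characteristic polynomial, algebraic multiplicity of λ = -4 is 4. From dim ker(A − (-4)·I) = 2, there are exactly 2 Jordan blocks for λ = -4.
Step 2 — from the minimal polynomial, the factor (x + 4)^3 tells us the largest block for λ = -4 has size 3.
Step 3 — with total size 4, 2 blocks, and largest block 3, the block sizes (in nonincreasing order) are [3, 1].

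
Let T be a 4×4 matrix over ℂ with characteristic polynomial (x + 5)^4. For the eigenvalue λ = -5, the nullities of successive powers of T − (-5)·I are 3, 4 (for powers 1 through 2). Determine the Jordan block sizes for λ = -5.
Block sizes for λ = -5: [2, 1, 1]

From the dimensions of kernels of powers, the number of Jordan blocks of size at least j is d_j − d_{j−1} where d_j = dim ker(N^j) (with d_0 = 0). Computing the differences gives [3, 1].
The number of blocks of size exactly k is (#blocks of size ≥ k) − (#blocks of size ≥ k + 1), so the partition is: 2 block(s) of size 1, 1 block(s) of size 2.
In nonincreasing order the block sizes are [2, 1, 1].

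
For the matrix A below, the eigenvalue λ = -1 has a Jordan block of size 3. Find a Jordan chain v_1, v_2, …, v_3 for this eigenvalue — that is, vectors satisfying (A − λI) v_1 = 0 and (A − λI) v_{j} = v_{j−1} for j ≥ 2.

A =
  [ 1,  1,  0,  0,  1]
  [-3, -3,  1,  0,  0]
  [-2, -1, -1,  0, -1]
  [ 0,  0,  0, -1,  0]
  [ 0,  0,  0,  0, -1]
A Jordan chain for λ = -1 of length 3:
v_1 = (1, -2, -1, 0, 0)ᵀ
v_2 = (2, -3, -2, 0, 0)ᵀ
v_3 = (1, 0, 0, 0, 0)ᵀ

Let N = A − (-1)·I. We want v_3 with N^3 v_3 = 0 but N^2 v_3 ≠ 0; then v_{j-1} := N · v_j for j = 3, …, 2.

Pick v_3 = (1, 0, 0, 0, 0)ᵀ.
Then v_2 = N · v_3 = (2, -3, -2, 0, 0)ᵀ.
Then v_1 = N · v_2 = (1, -2, -1, 0, 0)ᵀ.

Sanity check: (A − (-1)·I) v_1 = (0, 0, 0, 0, 0)ᵀ = 0. ✓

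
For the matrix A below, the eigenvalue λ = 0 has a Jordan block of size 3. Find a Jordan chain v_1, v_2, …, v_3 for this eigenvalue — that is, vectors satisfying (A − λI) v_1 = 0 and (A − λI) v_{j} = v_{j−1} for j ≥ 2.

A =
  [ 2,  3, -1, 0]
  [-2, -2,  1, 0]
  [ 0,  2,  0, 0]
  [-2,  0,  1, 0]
A Jordan chain for λ = 0 of length 3:
v_1 = (-2, 0, -4, -4)ᵀ
v_2 = (2, -2, 0, -2)ᵀ
v_3 = (1, 0, 0, 0)ᵀ

Let N = A − (0)·I. We want v_3 with N^3 v_3 = 0 but N^2 v_3 ≠ 0; then v_{j-1} := N · v_j for j = 3, …, 2.

Pick v_3 = (1, 0, 0, 0)ᵀ.
Then v_2 = N · v_3 = (2, -2, 0, -2)ᵀ.
Then v_1 = N · v_2 = (-2, 0, -4, -4)ᵀ.

Sanity check: (A − (0)·I) v_1 = (0, 0, 0, 0)ᵀ = 0. ✓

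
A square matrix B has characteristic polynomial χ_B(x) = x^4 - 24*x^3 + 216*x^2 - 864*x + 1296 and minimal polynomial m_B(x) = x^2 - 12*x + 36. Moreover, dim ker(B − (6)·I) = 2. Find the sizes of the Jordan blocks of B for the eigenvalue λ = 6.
Block sizes for λ = 6: [2, 2]

Step 1 — from the characteristic polynomial, algebraic multiplicity of λ = 6 is 4. From dim ker(B − (6)·I) = 2, there are exactly 2 Jordan blocks for λ = 6.
Step 2 — from the minimal polynomial, the factor (x − 6)^2 tells us the largest block for λ = 6 has size 2.
Step 3 — with total size 4, 2 blocks, and largest block 2, the block sizes (in nonincreasing order) are [2, 2].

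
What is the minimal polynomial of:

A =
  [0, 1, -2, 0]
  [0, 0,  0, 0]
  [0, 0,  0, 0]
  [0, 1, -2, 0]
x^2

The characteristic polynomial is χ_A(x) = x^4, so the eigenvalues are known. The minimal polynomial is
  m_A(x) = Π_λ (x − λ)^{k_λ}
where k_λ is the size of the *largest* Jordan block for λ (equivalently, the smallest k with (A − λI)^k v = 0 for every generalised eigenvector v of λ).

  λ = 0: largest Jordan block has size 2, contributing (x − 0)^2

So m_A(x) = x^2 = x^2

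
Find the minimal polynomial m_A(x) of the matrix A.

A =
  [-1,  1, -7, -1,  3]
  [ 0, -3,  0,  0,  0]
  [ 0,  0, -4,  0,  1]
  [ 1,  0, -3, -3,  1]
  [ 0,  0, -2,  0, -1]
x^3 + 7*x^2 + 16*x + 12

The characteristic polynomial is χ_A(x) = (x + 2)^3*(x + 3)^2, so the eigenvalues are known. The minimal polynomial is
  m_A(x) = Π_λ (x − λ)^{k_λ}
where k_λ is the size of the *largest* Jordan block for λ (equivalently, the smallest k with (A − λI)^k v = 0 for every generalised eigenvector v of λ).

  λ = -3: largest Jordan block has size 1, contributing (x + 3)
  λ = -2: largest Jordan block has size 2, contributing (x + 2)^2

So m_A(x) = (x + 2)^2*(x + 3) = x^3 + 7*x^2 + 16*x + 12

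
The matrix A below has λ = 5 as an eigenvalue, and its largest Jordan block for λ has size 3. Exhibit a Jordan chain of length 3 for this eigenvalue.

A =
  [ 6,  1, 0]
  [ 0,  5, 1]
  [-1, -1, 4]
A Jordan chain for λ = 5 of length 3:
v_1 = (1, -1, 0)ᵀ
v_2 = (1, 0, -1)ᵀ
v_3 = (1, 0, 0)ᵀ

Let N = A − (5)·I. We want v_3 with N^3 v_3 = 0 but N^2 v_3 ≠ 0; then v_{j-1} := N · v_j for j = 3, …, 2.

Pick v_3 = (1, 0, 0)ᵀ.
Then v_2 = N · v_3 = (1, 0, -1)ᵀ.
Then v_1 = N · v_2 = (1, -1, 0)ᵀ.

Sanity check: (A − (5)·I) v_1 = (0, 0, 0)ᵀ = 0. ✓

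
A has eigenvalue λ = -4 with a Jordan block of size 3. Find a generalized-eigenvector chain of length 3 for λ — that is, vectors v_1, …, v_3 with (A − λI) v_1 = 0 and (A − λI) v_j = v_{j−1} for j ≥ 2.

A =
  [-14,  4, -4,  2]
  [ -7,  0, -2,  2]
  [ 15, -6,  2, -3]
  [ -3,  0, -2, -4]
A Jordan chain for λ = -4 of length 3:
v_1 = (6, 6, -9, 0)ᵀ
v_2 = (-10, -7, 15, -3)ᵀ
v_3 = (1, 0, 0, 0)ᵀ

Let N = A − (-4)·I. We want v_3 with N^3 v_3 = 0 but N^2 v_3 ≠ 0; then v_{j-1} := N · v_j for j = 3, …, 2.

Pick v_3 = (1, 0, 0, 0)ᵀ.
Then v_2 = N · v_3 = (-10, -7, 15, -3)ᵀ.
Then v_1 = N · v_2 = (6, 6, -9, 0)ᵀ.

Sanity check: (A − (-4)·I) v_1 = (0, 0, 0, 0)ᵀ = 0. ✓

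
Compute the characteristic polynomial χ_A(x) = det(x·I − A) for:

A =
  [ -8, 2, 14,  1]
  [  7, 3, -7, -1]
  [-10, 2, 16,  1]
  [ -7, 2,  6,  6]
x^4 - 17*x^3 + 105*x^2 - 275*x + 250

Expanding det(x·I − A) (e.g. by cofactor expansion or by noting that A is similar to its Jordan form J, which has the same characteristic polynomial as A) gives
  χ_A(x) = x^4 - 17*x^3 + 105*x^2 - 275*x + 250
which factors as (x - 5)^3*(x - 2). The eigenvalues (with algebraic multiplicities) are λ = 2 with multiplicity 1, λ = 5 with multiplicity 3.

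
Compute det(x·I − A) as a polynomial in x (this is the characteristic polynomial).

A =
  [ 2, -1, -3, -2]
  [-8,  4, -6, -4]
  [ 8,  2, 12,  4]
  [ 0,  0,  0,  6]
x^4 - 24*x^3 + 216*x^2 - 864*x + 1296

Expanding det(x·I − A) (e.g. by cofactor expansion or by noting that A is similar to its Jordan form J, which has the same characteristic polynomial as A) gives
  χ_A(x) = x^4 - 24*x^3 + 216*x^2 - 864*x + 1296
which factors as (x - 6)^4. The eigenvalues (with algebraic multiplicities) are λ = 6 with multiplicity 4.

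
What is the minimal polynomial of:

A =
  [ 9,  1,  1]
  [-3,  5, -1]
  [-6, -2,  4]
x^2 - 12*x + 36

The characteristic polynomial is χ_A(x) = (x - 6)^3, so the eigenvalues are known. The minimal polynomial is
  m_A(x) = Π_λ (x − λ)^{k_λ}
where k_λ is the size of the *largest* Jordan block for λ (equivalently, the smallest k with (A − λI)^k v = 0 for every generalised eigenvector v of λ).

  λ = 6: largest Jordan block has size 2, contributing (x − 6)^2

So m_A(x) = (x - 6)^2 = x^2 - 12*x + 36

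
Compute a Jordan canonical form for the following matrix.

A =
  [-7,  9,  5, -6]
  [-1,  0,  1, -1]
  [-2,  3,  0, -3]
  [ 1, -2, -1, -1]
J_2(-2) ⊕ J_2(-2)

The characteristic polynomial is
  det(x·I − A) = x^4 + 8*x^3 + 24*x^2 + 32*x + 16 = (x + 2)^4

Eigenvalues and multiplicities (the geometric multiplicity of λ is n − rank(A − λI), which equals the number of Jordan blocks for λ):
  λ = -2: algebraic multiplicity = 4, geometric multiplicity = 2

Determining the block sizes for each eigenvalue:
  λ = -2: with am = 4 and gm = 2, the partition is not yet determined (e.g. several partitions of 4 into 2 parts exist). Let N = A − (-2)·I. Computing rank(N^1) = 2, rank(N^2) = 0; the number of blocks of size ≥ j is rank(N^{j−1}) − rank(N^j), giving [2, 2]. So we have 2 block(s) of size 2 → block sizes [2, 2]

Assembling the blocks gives a Jordan form
J =
  [-2,  1,  0,  0]
  [ 0, -2,  0,  0]
  [ 0,  0, -2,  1]
  [ 0,  0,  0, -2]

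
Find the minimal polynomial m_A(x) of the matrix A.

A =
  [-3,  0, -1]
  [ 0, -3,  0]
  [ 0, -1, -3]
x^3 + 9*x^2 + 27*x + 27

The characteristic polynomial is χ_A(x) = (x + 3)^3, so the eigenvalues are known. The minimal polynomial is
  m_A(x) = Π_λ (x − λ)^{k_λ}
where k_λ is the size of the *largest* Jordan block for λ (equivalently, the smallest k with (A − λI)^k v = 0 for every generalised eigenvector v of λ).

  λ = -3: largest Jordan block has size 3, contributing (x + 3)^3

So m_A(x) = (x + 3)^3 = x^3 + 9*x^2 + 27*x + 27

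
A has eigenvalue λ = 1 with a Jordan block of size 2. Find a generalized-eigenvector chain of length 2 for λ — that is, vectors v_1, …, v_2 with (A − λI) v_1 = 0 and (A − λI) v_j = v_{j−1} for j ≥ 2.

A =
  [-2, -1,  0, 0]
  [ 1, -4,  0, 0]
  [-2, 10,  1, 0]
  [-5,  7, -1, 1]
A Jordan chain for λ = 1 of length 2:
v_1 = (0, 0, 0, -1)ᵀ
v_2 = (0, 0, 1, 0)ᵀ

Let N = A − (1)·I. We want v_2 with N^2 v_2 = 0 but N^1 v_2 ≠ 0; then v_{j-1} := N · v_j for j = 2, …, 2.

Pick v_2 = (0, 0, 1, 0)ᵀ.
Then v_1 = N · v_2 = (0, 0, 0, -1)ᵀ.

Sanity check: (A − (1)·I) v_1 = (0, 0, 0, 0)ᵀ = 0. ✓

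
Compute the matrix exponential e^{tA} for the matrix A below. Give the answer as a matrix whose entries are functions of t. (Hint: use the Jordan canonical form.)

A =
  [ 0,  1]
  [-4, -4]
e^{tA} =
  [2*t*exp(-2*t) + exp(-2*t), t*exp(-2*t)]
  [-4*t*exp(-2*t), -2*t*exp(-2*t) + exp(-2*t)]

Strategy: write A = P · J · P⁻¹ where J is a Jordan canonical form, so e^{tA} = P · e^{tJ} · P⁻¹, and e^{tJ} can be computed block-by-block.

A has Jordan form
J =
  [-2,  1]
  [ 0, -2]
(up to reordering of blocks).

Per-block formulas:
  For a 2×2 Jordan block J_2(-2): exp(t · J_2(-2)) = e^(-2t)·(I + t·N), where N is the 2×2 nilpotent shift.

After assembling e^{tJ} and conjugating by P, we get:

e^{tA} =
  [2*t*exp(-2*t) + exp(-2*t), t*exp(-2*t)]
  [-4*t*exp(-2*t), -2*t*exp(-2*t) + exp(-2*t)]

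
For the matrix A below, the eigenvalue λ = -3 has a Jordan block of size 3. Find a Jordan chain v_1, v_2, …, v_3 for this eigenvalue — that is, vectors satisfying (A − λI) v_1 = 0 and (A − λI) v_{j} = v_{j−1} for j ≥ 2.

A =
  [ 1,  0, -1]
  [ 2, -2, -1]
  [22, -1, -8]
A Jordan chain for λ = -3 of length 3:
v_1 = (-6, -12, -24)ᵀ
v_2 = (4, 2, 22)ᵀ
v_3 = (1, 0, 0)ᵀ

Let N = A − (-3)·I. We want v_3 with N^3 v_3 = 0 but N^2 v_3 ≠ 0; then v_{j-1} := N · v_j for j = 3, …, 2.

Pick v_3 = (1, 0, 0)ᵀ.
Then v_2 = N · v_3 = (4, 2, 22)ᵀ.
Then v_1 = N · v_2 = (-6, -12, -24)ᵀ.

Sanity check: (A − (-3)·I) v_1 = (0, 0, 0)ᵀ = 0. ✓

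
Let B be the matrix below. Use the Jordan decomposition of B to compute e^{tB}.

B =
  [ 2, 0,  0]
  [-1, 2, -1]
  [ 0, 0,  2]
e^{tB} =
  [exp(2*t), 0, 0]
  [-t*exp(2*t), exp(2*t), -t*exp(2*t)]
  [0, 0, exp(2*t)]

Strategy: write B = P · J · P⁻¹ where J is a Jordan canonical form, so e^{tB} = P · e^{tJ} · P⁻¹, and e^{tJ} can be computed block-by-block.

B has Jordan form
J =
  [2, 1, 0]
  [0, 2, 0]
  [0, 0, 2]
(up to reordering of blocks).

Per-block formulas:
  For a 1×1 block at λ = 2: exp(t · [2]) = [e^(2t)].
  For a 2×2 Jordan block J_2(2): exp(t · J_2(2)) = e^(2t)·(I + t·N), where N is the 2×2 nilpotent shift.

After assembling e^{tJ} and conjugating by P, we get:

e^{tB} =
  [exp(2*t), 0, 0]
  [-t*exp(2*t), exp(2*t), -t*exp(2*t)]
  [0, 0, exp(2*t)]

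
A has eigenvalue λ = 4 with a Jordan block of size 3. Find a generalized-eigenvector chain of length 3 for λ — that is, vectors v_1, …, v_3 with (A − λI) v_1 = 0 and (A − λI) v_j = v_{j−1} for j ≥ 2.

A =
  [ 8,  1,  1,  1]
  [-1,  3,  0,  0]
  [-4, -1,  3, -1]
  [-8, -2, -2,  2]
A Jordan chain for λ = 4 of length 3:
v_1 = (3, -3, -3, -6)ᵀ
v_2 = (4, -1, -4, -8)ᵀ
v_3 = (1, 0, 0, 0)ᵀ

Let N = A − (4)·I. We want v_3 with N^3 v_3 = 0 but N^2 v_3 ≠ 0; then v_{j-1} := N · v_j for j = 3, …, 2.

Pick v_3 = (1, 0, 0, 0)ᵀ.
Then v_2 = N · v_3 = (4, -1, -4, -8)ᵀ.
Then v_1 = N · v_2 = (3, -3, -3, -6)ᵀ.

Sanity check: (A − (4)·I) v_1 = (0, 0, 0, 0)ᵀ = 0. ✓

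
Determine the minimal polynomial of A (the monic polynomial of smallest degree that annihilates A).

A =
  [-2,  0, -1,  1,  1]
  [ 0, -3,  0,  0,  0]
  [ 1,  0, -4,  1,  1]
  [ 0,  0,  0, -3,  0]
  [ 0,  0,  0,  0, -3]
x^2 + 6*x + 9

The characteristic polynomial is χ_A(x) = (x + 3)^5, so the eigenvalues are known. The minimal polynomial is
  m_A(x) = Π_λ (x − λ)^{k_λ}
where k_λ is the size of the *largest* Jordan block for λ (equivalently, the smallest k with (A − λI)^k v = 0 for every generalised eigenvector v of λ).

  λ = -3: largest Jordan block has size 2, contributing (x + 3)^2

So m_A(x) = (x + 3)^2 = x^2 + 6*x + 9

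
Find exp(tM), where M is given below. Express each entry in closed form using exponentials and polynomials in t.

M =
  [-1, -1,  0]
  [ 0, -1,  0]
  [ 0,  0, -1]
e^{tM} =
  [exp(-t), -t*exp(-t), 0]
  [0, exp(-t), 0]
  [0, 0, exp(-t)]

Strategy: write M = P · J · P⁻¹ where J is a Jordan canonical form, so e^{tM} = P · e^{tJ} · P⁻¹, and e^{tJ} can be computed block-by-block.

M has Jordan form
J =
  [-1,  1,  0]
  [ 0, -1,  0]
  [ 0,  0, -1]
(up to reordering of blocks).

Per-block formulas:
  For a 1×1 block at λ = -1: exp(t · [-1]) = [e^(-1t)].
  For a 2×2 Jordan block J_2(-1): exp(t · J_2(-1)) = e^(-1t)·(I + t·N), where N is the 2×2 nilpotent shift.

After assembling e^{tJ} and conjugating by P, we get:

e^{tM} =
  [exp(-t), -t*exp(-t), 0]
  [0, exp(-t), 0]
  [0, 0, exp(-t)]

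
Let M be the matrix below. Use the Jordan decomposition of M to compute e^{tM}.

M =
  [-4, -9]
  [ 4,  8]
e^{tM} =
  [-6*t*exp(2*t) + exp(2*t), -9*t*exp(2*t)]
  [4*t*exp(2*t), 6*t*exp(2*t) + exp(2*t)]

Strategy: write M = P · J · P⁻¹ where J is a Jordan canonical form, so e^{tM} = P · e^{tJ} · P⁻¹, and e^{tJ} can be computed block-by-block.

M has Jordan form
J =
  [2, 1]
  [0, 2]
(up to reordering of blocks).

Per-block formulas:
  For a 2×2 Jordan block J_2(2): exp(t · J_2(2)) = e^(2t)·(I + t·N), where N is the 2×2 nilpotent shift.

After assembling e^{tJ} and conjugating by P, we get:

e^{tM} =
  [-6*t*exp(2*t) + exp(2*t), -9*t*exp(2*t)]
  [4*t*exp(2*t), 6*t*exp(2*t) + exp(2*t)]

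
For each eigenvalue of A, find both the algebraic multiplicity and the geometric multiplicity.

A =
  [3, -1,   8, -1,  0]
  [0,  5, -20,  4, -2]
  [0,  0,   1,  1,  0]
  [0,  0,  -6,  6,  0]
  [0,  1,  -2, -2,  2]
λ = 3: alg = 3, geom = 2; λ = 4: alg = 2, geom = 2

Step 1 — factor the characteristic polynomial to read off the algebraic multiplicities:
  χ_A(x) = (x - 4)^2*(x - 3)^3

Step 2 — compute geometric multiplicities via the rank-nullity identity g(λ) = n − rank(A − λI):
  rank(A − (3)·I) = 3, so dim ker(A − (3)·I) = n − 3 = 2
  rank(A − (4)·I) = 3, so dim ker(A − (4)·I) = n − 3 = 2

Summary:
  λ = 3: algebraic multiplicity = 3, geometric multiplicity = 2
  λ = 4: algebraic multiplicity = 2, geometric multiplicity = 2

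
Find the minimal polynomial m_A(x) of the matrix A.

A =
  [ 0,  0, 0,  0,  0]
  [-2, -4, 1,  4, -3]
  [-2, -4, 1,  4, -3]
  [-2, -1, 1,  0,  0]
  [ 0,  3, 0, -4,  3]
x^3

The characteristic polynomial is χ_A(x) = x^5, so the eigenvalues are known. The minimal polynomial is
  m_A(x) = Π_λ (x − λ)^{k_λ}
where k_λ is the size of the *largest* Jordan block for λ (equivalently, the smallest k with (A − λI)^k v = 0 for every generalised eigenvector v of λ).

  λ = 0: largest Jordan block has size 3, contributing (x − 0)^3

So m_A(x) = x^3 = x^3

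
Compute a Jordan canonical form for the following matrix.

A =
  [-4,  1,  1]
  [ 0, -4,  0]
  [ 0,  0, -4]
J_2(-4) ⊕ J_1(-4)

The characteristic polynomial is
  det(x·I − A) = x^3 + 12*x^2 + 48*x + 64 = (x + 4)^3

Eigenvalues and multiplicities (the geometric multiplicity of λ is n − rank(A − λI), which equals the number of Jordan blocks for λ):
  λ = -4: algebraic multiplicity = 3, geometric multiplicity = 2

Determining the block sizes for each eigenvalue:
  λ = -4: 2 blocks summing to 3 forces exactly one block of size 2 and the rest size 1 → block sizes [2, 1]

Assembling the blocks gives a Jordan form
J =
  [-4,  1,  0]
  [ 0, -4,  0]
  [ 0,  0, -4]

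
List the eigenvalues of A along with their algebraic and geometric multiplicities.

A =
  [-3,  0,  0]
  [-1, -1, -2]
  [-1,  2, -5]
λ = -3: alg = 3, geom = 2

Step 1 — factor the characteristic polynomial to read off the algebraic multiplicities:
  χ_A(x) = (x + 3)^3

Step 2 — compute geometric multiplicities via the rank-nullity identity g(λ) = n − rank(A − λI):
  rank(A − (-3)·I) = 1, so dim ker(A − (-3)·I) = n − 1 = 2

Summary:
  λ = -3: algebraic multiplicity = 3, geometric multiplicity = 2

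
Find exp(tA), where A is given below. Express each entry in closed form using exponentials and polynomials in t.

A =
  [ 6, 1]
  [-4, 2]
e^{tA} =
  [2*t*exp(4*t) + exp(4*t), t*exp(4*t)]
  [-4*t*exp(4*t), -2*t*exp(4*t) + exp(4*t)]

Strategy: write A = P · J · P⁻¹ where J is a Jordan canonical form, so e^{tA} = P · e^{tJ} · P⁻¹, and e^{tJ} can be computed block-by-block.

A has Jordan form
J =
  [4, 1]
  [0, 4]
(up to reordering of blocks).

Per-block formulas:
  For a 2×2 Jordan block J_2(4): exp(t · J_2(4)) = e^(4t)·(I + t·N), where N is the 2×2 nilpotent shift.

After assembling e^{tJ} and conjugating by P, we get:

e^{tA} =
  [2*t*exp(4*t) + exp(4*t), t*exp(4*t)]
  [-4*t*exp(4*t), -2*t*exp(4*t) + exp(4*t)]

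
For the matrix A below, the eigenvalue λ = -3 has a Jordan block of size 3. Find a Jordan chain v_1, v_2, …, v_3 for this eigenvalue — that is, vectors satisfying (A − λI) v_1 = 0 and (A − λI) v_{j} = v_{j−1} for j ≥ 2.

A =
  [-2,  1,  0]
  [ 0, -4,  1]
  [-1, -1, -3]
A Jordan chain for λ = -3 of length 3:
v_1 = (1, -1, -1)ᵀ
v_2 = (1, 0, -1)ᵀ
v_3 = (1, 0, 0)ᵀ

Let N = A − (-3)·I. We want v_3 with N^3 v_3 = 0 but N^2 v_3 ≠ 0; then v_{j-1} := N · v_j for j = 3, …, 2.

Pick v_3 = (1, 0, 0)ᵀ.
Then v_2 = N · v_3 = (1, 0, -1)ᵀ.
Then v_1 = N · v_2 = (1, -1, -1)ᵀ.

Sanity check: (A − (-3)·I) v_1 = (0, 0, 0)ᵀ = 0. ✓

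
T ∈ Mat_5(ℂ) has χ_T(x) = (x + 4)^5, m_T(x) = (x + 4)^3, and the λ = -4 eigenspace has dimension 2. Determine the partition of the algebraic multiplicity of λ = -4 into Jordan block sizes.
Block sizes for λ = -4: [3, 2]

Step 1 — from the characteristic polynomial, algebraic multiplicity of λ = -4 is 5. From dim ker(T − (-4)·I) = 2, there are exactly 2 Jordan blocks for λ = -4.
Step 2 — from the minimal polynomial, the factor (x + 4)^3 tells us the largest block for λ = -4 has size 3.
Step 3 — with total size 5, 2 blocks, and largest block 3, the block sizes (in nonincreasing order) are [3, 2].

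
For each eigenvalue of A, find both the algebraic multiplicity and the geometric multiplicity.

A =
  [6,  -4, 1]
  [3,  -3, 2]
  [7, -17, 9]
λ = 4: alg = 3, geom = 1

Step 1 — factor the characteristic polynomial to read off the algebraic multiplicities:
  χ_A(x) = (x - 4)^3

Step 2 — compute geometric multiplicities via the rank-nullity identity g(λ) = n − rank(A − λI):
  rank(A − (4)·I) = 2, so dim ker(A − (4)·I) = n − 2 = 1

Summary:
  λ = 4: algebraic multiplicity = 3, geometric multiplicity = 1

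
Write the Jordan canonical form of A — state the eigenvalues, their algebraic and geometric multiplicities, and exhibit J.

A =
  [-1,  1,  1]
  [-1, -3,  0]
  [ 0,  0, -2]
J_3(-2)

The characteristic polynomial is
  det(x·I − A) = x^3 + 6*x^2 + 12*x + 8 = (x + 2)^3

Eigenvalues and multiplicities (the geometric multiplicity of λ is n − rank(A − λI), which equals the number of Jordan blocks for λ):
  λ = -2: algebraic multiplicity = 3, geometric multiplicity = 1

Determining the block sizes for each eigenvalue:
  λ = -2: one block (gm = 1), so the single block has size am = 3 → block sizes [3]

Assembling the blocks gives a Jordan form
J =
  [-2,  1,  0]
  [ 0, -2,  1]
  [ 0,  0, -2]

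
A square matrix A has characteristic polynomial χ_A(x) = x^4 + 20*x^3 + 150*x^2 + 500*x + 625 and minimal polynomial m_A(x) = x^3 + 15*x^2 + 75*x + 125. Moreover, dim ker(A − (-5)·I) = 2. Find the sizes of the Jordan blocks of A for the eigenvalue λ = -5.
Block sizes for λ = -5: [3, 1]

Step 1 — from the characteristic polynomial, algebraic multiplicity of λ = -5 is 4. From dim ker(A − (-5)·I) = 2, there are exactly 2 Jordan blocks for λ = -5.
Step 2 — from the minimal polynomial, the factor (x + 5)^3 tells us the largest block for λ = -5 has size 3.
Step 3 — with total size 4, 2 blocks, and largest block 3, the block sizes (in nonincreasing order) are [3, 1].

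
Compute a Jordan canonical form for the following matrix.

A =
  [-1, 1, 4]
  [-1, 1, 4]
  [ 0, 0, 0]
J_2(0) ⊕ J_1(0)

The characteristic polynomial is
  det(x·I − A) = x^3

Eigenvalues and multiplicities (the geometric multiplicity of λ is n − rank(A − λI), which equals the number of Jordan blocks for λ):
  λ = 0: algebraic multiplicity = 3, geometric multiplicity = 2

Determining the block sizes for each eigenvalue:
  λ = 0: 2 blocks summing to 3 forces exactly one block of size 2 and the rest size 1 → block sizes [2, 1]

Assembling the blocks gives a Jordan form
J =
  [0, 1, 0]
  [0, 0, 0]
  [0, 0, 0]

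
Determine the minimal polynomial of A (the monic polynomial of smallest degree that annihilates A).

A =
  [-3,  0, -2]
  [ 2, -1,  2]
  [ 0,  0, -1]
x^2 + 4*x + 3

The characteristic polynomial is χ_A(x) = (x + 1)^2*(x + 3), so the eigenvalues are known. The minimal polynomial is
  m_A(x) = Π_λ (x − λ)^{k_λ}
where k_λ is the size of the *largest* Jordan block for λ (equivalently, the smallest k with (A − λI)^k v = 0 for every generalised eigenvector v of λ).

  λ = -3: largest Jordan block has size 1, contributing (x + 3)
  λ = -1: largest Jordan block has size 1, contributing (x + 1)

So m_A(x) = (x + 1)*(x + 3) = x^2 + 4*x + 3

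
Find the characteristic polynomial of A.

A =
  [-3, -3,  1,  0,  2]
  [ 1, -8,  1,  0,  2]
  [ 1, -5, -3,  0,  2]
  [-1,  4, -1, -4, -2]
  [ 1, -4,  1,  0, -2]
x^5 + 20*x^4 + 160*x^3 + 640*x^2 + 1280*x + 1024

Expanding det(x·I − A) (e.g. by cofactor expansion or by noting that A is similar to its Jordan form J, which has the same characteristic polynomial as A) gives
  χ_A(x) = x^5 + 20*x^4 + 160*x^3 + 640*x^2 + 1280*x + 1024
which factors as (x + 4)^5. The eigenvalues (with algebraic multiplicities) are λ = -4 with multiplicity 5.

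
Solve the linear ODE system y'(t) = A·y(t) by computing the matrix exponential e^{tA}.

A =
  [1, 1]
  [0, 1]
e^{tA} =
  [exp(t), t*exp(t)]
  [0, exp(t)]

Strategy: write A = P · J · P⁻¹ where J is a Jordan canonical form, so e^{tA} = P · e^{tJ} · P⁻¹, and e^{tJ} can be computed block-by-block.

A has Jordan form
J =
  [1, 1]
  [0, 1]
(up to reordering of blocks).

Per-block formulas:
  For a 2×2 Jordan block J_2(1): exp(t · J_2(1)) = e^(1t)·(I + t·N), where N is the 2×2 nilpotent shift.

After assembling e^{tJ} and conjugating by P, we get:

e^{tA} =
  [exp(t), t*exp(t)]
  [0, exp(t)]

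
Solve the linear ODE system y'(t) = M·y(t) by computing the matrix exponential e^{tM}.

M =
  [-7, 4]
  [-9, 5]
e^{tM} =
  [-6*t*exp(-t) + exp(-t), 4*t*exp(-t)]
  [-9*t*exp(-t), 6*t*exp(-t) + exp(-t)]

Strategy: write M = P · J · P⁻¹ where J is a Jordan canonical form, so e^{tM} = P · e^{tJ} · P⁻¹, and e^{tJ} can be computed block-by-block.

M has Jordan form
J =
  [-1,  1]
  [ 0, -1]
(up to reordering of blocks).

Per-block formulas:
  For a 2×2 Jordan block J_2(-1): exp(t · J_2(-1)) = e^(-1t)·(I + t·N), where N is the 2×2 nilpotent shift.

After assembling e^{tJ} and conjugating by P, we get:

e^{tM} =
  [-6*t*exp(-t) + exp(-t), 4*t*exp(-t)]
  [-9*t*exp(-t), 6*t*exp(-t) + exp(-t)]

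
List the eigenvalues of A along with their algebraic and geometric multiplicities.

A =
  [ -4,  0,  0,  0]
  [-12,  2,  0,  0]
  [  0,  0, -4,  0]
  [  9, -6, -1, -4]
λ = -4: alg = 3, geom = 2; λ = 2: alg = 1, geom = 1

Step 1 — factor the characteristic polynomial to read off the algebraic multiplicities:
  χ_A(x) = (x - 2)*(x + 4)^3

Step 2 — compute geometric multiplicities via the rank-nullity identity g(λ) = n − rank(A − λI):
  rank(A − (-4)·I) = 2, so dim ker(A − (-4)·I) = n − 2 = 2
  rank(A − (2)·I) = 3, so dim ker(A − (2)·I) = n − 3 = 1

Summary:
  λ = -4: algebraic multiplicity = 3, geometric multiplicity = 2
  λ = 2: algebraic multiplicity = 1, geometric multiplicity = 1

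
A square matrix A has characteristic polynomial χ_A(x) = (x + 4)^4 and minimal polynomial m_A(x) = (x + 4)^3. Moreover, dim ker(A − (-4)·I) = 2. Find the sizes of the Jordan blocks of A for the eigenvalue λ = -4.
Block sizes for λ = -4: [3, 1]

Step 1 — from the characteristic polynomial, algebraic multiplicity of λ = -4 is 4. From dim ker(A − (-4)·I) = 2, there are exactly 2 Jordan blocks for λ = -4.
Step 2 — from the minimal polynomial, the factor (x + 4)^3 tells us the largest block for λ = -4 has size 3.
Step 3 — with total size 4, 2 blocks, and largest block 3, the block sizes (in nonincreasing order) are [3, 1].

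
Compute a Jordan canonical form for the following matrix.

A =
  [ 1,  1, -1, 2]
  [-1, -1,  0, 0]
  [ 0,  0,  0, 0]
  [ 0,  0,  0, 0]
J_3(0) ⊕ J_1(0)

The characteristic polynomial is
  det(x·I − A) = x^4

Eigenvalues and multiplicities (the geometric multiplicity of λ is n − rank(A − λI), which equals the number of Jordan blocks for λ):
  λ = 0: algebraic multiplicity = 4, geometric multiplicity = 2

Determining the block sizes for each eigenvalue:
  λ = 0: with am = 4 and gm = 2, the partition is not yet determined (e.g. several partitions of 4 into 2 parts exist). Let N = A − (0)·I. Computing rank(N^1) = 2, rank(N^2) = 1, rank(N^3) = 0; the number of blocks of size ≥ j is rank(N^{j−1}) − rank(N^j), giving [2, 1, 1]. So we have 1 block(s) of size 3, 1 block(s) of size 1 → block sizes [3, 1]

Assembling the blocks gives a Jordan form
J =
  [0, 1, 0, 0]
  [0, 0, 1, 0]
  [0, 0, 0, 0]
  [0, 0, 0, 0]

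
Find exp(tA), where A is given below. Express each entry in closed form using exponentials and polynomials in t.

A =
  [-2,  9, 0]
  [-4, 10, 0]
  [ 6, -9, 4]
e^{tA} =
  [-6*t*exp(4*t) + exp(4*t), 9*t*exp(4*t), 0]
  [-4*t*exp(4*t), 6*t*exp(4*t) + exp(4*t), 0]
  [6*t*exp(4*t), -9*t*exp(4*t), exp(4*t)]

Strategy: write A = P · J · P⁻¹ where J is a Jordan canonical form, so e^{tA} = P · e^{tJ} · P⁻¹, and e^{tJ} can be computed block-by-block.

A has Jordan form
J =
  [4, 1, 0]
  [0, 4, 0]
  [0, 0, 4]
(up to reordering of blocks).

Per-block formulas:
  For a 1×1 block at λ = 4: exp(t · [4]) = [e^(4t)].
  For a 2×2 Jordan block J_2(4): exp(t · J_2(4)) = e^(4t)·(I + t·N), where N is the 2×2 nilpotent shift.

After assembling e^{tJ} and conjugating by P, we get:

e^{tA} =
  [-6*t*exp(4*t) + exp(4*t), 9*t*exp(4*t), 0]
  [-4*t*exp(4*t), 6*t*exp(4*t) + exp(4*t), 0]
  [6*t*exp(4*t), -9*t*exp(4*t), exp(4*t)]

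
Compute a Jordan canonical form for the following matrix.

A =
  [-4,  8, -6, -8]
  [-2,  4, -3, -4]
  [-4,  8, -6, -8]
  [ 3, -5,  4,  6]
J_3(0) ⊕ J_1(0)

The characteristic polynomial is
  det(x·I − A) = x^4

Eigenvalues and multiplicities (the geometric multiplicity of λ is n − rank(A − λI), which equals the number of Jordan blocks for λ):
  λ = 0: algebraic multiplicity = 4, geometric multiplicity = 2

Determining the block sizes for each eigenvalue:
  λ = 0: with am = 4 and gm = 2, the partition is not yet determined (e.g. several partitions of 4 into 2 parts exist). Let N = A − (0)·I. Computing rank(N^1) = 2, rank(N^2) = 1, rank(N^3) = 0; the number of blocks of size ≥ j is rank(N^{j−1}) − rank(N^j), giving [2, 1, 1]. So we have 1 block(s) of size 3, 1 block(s) of size 1 → block sizes [3, 1]

Assembling the blocks gives a Jordan form
J =
  [0, 1, 0, 0]
  [0, 0, 1, 0]
  [0, 0, 0, 0]
  [0, 0, 0, 0]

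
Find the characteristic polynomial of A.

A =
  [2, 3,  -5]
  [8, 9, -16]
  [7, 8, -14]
x^3 + 3*x^2 + 3*x + 1

Expanding det(x·I − A) (e.g. by cofactor expansion or by noting that A is similar to its Jordan form J, which has the same characteristic polynomial as A) gives
  χ_A(x) = x^3 + 3*x^2 + 3*x + 1
which factors as (x + 1)^3. The eigenvalues (with algebraic multiplicities) are λ = -1 with multiplicity 3.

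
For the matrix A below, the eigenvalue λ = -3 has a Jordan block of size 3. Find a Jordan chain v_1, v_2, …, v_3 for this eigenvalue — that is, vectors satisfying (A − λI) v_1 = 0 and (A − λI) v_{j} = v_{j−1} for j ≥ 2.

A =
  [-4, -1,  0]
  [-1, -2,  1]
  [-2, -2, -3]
A Jordan chain for λ = -3 of length 3:
v_1 = (2, -2, 4)ᵀ
v_2 = (-1, -1, -2)ᵀ
v_3 = (1, 0, 0)ᵀ

Let N = A − (-3)·I. We want v_3 with N^3 v_3 = 0 but N^2 v_3 ≠ 0; then v_{j-1} := N · v_j for j = 3, …, 2.

Pick v_3 = (1, 0, 0)ᵀ.
Then v_2 = N · v_3 = (-1, -1, -2)ᵀ.
Then v_1 = N · v_2 = (2, -2, 4)ᵀ.

Sanity check: (A − (-3)·I) v_1 = (0, 0, 0)ᵀ = 0. ✓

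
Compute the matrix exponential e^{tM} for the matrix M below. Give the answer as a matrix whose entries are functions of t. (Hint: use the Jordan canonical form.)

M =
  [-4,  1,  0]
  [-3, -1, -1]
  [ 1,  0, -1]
e^{tM} =
  [t^2*exp(-2*t)/2 - 2*t*exp(-2*t) + exp(-2*t), -t^2*exp(-2*t)/2 + t*exp(-2*t), -t^2*exp(-2*t)/2]
  [t^2*exp(-2*t) - 3*t*exp(-2*t), -t^2*exp(-2*t) + t*exp(-2*t) + exp(-2*t), -t^2*exp(-2*t) - t*exp(-2*t)]
  [-t^2*exp(-2*t)/2 + t*exp(-2*t), t^2*exp(-2*t)/2, t^2*exp(-2*t)/2 + t*exp(-2*t) + exp(-2*t)]

Strategy: write M = P · J · P⁻¹ where J is a Jordan canonical form, so e^{tM} = P · e^{tJ} · P⁻¹, and e^{tJ} can be computed block-by-block.

M has Jordan form
J =
  [-2,  1,  0]
  [ 0, -2,  1]
  [ 0,  0, -2]
(up to reordering of blocks).

Per-block formulas:
  For a 3×3 Jordan block J_3(-2): exp(t · J_3(-2)) = e^(-2t)·(I + t·N + (t^2/2)·N^2), where N is the 3×3 nilpotent shift.

After assembling e^{tJ} and conjugating by P, we get:

e^{tM} =
  [t^2*exp(-2*t)/2 - 2*t*exp(-2*t) + exp(-2*t), -t^2*exp(-2*t)/2 + t*exp(-2*t), -t^2*exp(-2*t)/2]
  [t^2*exp(-2*t) - 3*t*exp(-2*t), -t^2*exp(-2*t) + t*exp(-2*t) + exp(-2*t), -t^2*exp(-2*t) - t*exp(-2*t)]
  [-t^2*exp(-2*t)/2 + t*exp(-2*t), t^2*exp(-2*t)/2, t^2*exp(-2*t)/2 + t*exp(-2*t) + exp(-2*t)]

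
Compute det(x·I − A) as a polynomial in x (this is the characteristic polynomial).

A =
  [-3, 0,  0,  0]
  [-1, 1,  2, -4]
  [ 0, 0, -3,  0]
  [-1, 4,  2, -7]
x^4 + 12*x^3 + 54*x^2 + 108*x + 81

Expanding det(x·I − A) (e.g. by cofactor expansion or by noting that A is similar to its Jordan form J, which has the same characteristic polynomial as A) gives
  χ_A(x) = x^4 + 12*x^3 + 54*x^2 + 108*x + 81
which factors as (x + 3)^4. The eigenvalues (with algebraic multiplicities) are λ = -3 with multiplicity 4.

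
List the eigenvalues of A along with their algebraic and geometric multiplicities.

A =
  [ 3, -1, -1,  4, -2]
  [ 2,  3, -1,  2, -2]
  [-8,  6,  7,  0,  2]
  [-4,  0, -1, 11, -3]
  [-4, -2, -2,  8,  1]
λ = 5: alg = 5, geom = 2

Step 1 — factor the characteristic polynomial to read off the algebraic multiplicities:
  χ_A(x) = (x - 5)^5

Step 2 — compute geometric multiplicities via the rank-nullity identity g(λ) = n − rank(A − λI):
  rank(A − (5)·I) = 3, so dim ker(A − (5)·I) = n − 3 = 2

Summary:
  λ = 5: algebraic multiplicity = 5, geometric multiplicity = 2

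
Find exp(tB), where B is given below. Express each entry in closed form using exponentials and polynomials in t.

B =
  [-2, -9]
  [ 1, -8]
e^{tB} =
  [3*t*exp(-5*t) + exp(-5*t), -9*t*exp(-5*t)]
  [t*exp(-5*t), -3*t*exp(-5*t) + exp(-5*t)]

Strategy: write B = P · J · P⁻¹ where J is a Jordan canonical form, so e^{tB} = P · e^{tJ} · P⁻¹, and e^{tJ} can be computed block-by-block.

B has Jordan form
J =
  [-5,  1]
  [ 0, -5]
(up to reordering of blocks).

Per-block formulas:
  For a 2×2 Jordan block J_2(-5): exp(t · J_2(-5)) = e^(-5t)·(I + t·N), where N is the 2×2 nilpotent shift.

After assembling e^{tJ} and conjugating by P, we get:

e^{tB} =
  [3*t*exp(-5*t) + exp(-5*t), -9*t*exp(-5*t)]
  [t*exp(-5*t), -3*t*exp(-5*t) + exp(-5*t)]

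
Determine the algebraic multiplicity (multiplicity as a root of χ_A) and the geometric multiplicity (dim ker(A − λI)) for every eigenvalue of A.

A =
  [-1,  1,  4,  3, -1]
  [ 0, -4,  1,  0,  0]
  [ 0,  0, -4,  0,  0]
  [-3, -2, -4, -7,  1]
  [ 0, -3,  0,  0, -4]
λ = -4: alg = 5, geom = 2

Step 1 — factor the characteristic polynomial to read off the algebraic multiplicities:
  χ_A(x) = (x + 4)^5

Step 2 — compute geometric multiplicities via the rank-nullity identity g(λ) = n − rank(A − λI):
  rank(A − (-4)·I) = 3, so dim ker(A − (-4)·I) = n − 3 = 2

Summary:
  λ = -4: algebraic multiplicity = 5, geometric multiplicity = 2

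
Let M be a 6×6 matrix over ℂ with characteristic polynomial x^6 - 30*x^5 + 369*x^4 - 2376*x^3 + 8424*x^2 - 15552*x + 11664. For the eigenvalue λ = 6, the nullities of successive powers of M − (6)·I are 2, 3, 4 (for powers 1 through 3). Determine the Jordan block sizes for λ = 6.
Block sizes for λ = 6: [3, 1]

From the dimensions of kernels of powers, the number of Jordan blocks of size at least j is d_j − d_{j−1} where d_j = dim ker(N^j) (with d_0 = 0). Computing the differences gives [2, 1, 1].
The number of blocks of size exactly k is (#blocks of size ≥ k) − (#blocks of size ≥ k + 1), so the partition is: 1 block(s) of size 1, 1 block(s) of size 3.
In nonincreasing order the block sizes are [3, 1].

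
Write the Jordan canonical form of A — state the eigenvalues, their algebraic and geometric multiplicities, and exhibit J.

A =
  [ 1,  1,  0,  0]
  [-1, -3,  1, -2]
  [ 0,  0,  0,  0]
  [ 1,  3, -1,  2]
J_3(0) ⊕ J_1(0)

The characteristic polynomial is
  det(x·I − A) = x^4

Eigenvalues and multiplicities (the geometric multiplicity of λ is n − rank(A − λI), which equals the number of Jordan blocks for λ):
  λ = 0: algebraic multiplicity = 4, geometric multiplicity = 2

Determining the block sizes for each eigenvalue:
  λ = 0: with am = 4 and gm = 2, the partition is not yet determined (e.g. several partitions of 4 into 2 parts exist). Let N = A − (0)·I. Computing rank(N^1) = 2, rank(N^2) = 1, rank(N^3) = 0; the number of blocks of size ≥ j is rank(N^{j−1}) − rank(N^j), giving [2, 1, 1]. So we have 1 block(s) of size 3, 1 block(s) of size 1 → block sizes [3, 1]

Assembling the blocks gives a Jordan form
J =
  [0, 1, 0, 0]
  [0, 0, 1, 0]
  [0, 0, 0, 0]
  [0, 0, 0, 0]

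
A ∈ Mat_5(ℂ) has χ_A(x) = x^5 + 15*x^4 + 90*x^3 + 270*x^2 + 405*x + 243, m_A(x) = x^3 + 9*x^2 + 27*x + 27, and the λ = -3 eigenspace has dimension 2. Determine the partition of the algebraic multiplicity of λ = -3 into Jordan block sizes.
Block sizes for λ = -3: [3, 2]

Step 1 — from the characteristic polynomial, algebraic multiplicity of λ = -3 is 5. From dim ker(A − (-3)·I) = 2, there are exactly 2 Jordan blocks for λ = -3.
Step 2 — from the minimal polynomial, the factor (x + 3)^3 tells us the largest block for λ = -3 has size 3.
Step 3 — with total size 5, 2 blocks, and largest block 3, the block sizes (in nonincreasing order) are [3, 2].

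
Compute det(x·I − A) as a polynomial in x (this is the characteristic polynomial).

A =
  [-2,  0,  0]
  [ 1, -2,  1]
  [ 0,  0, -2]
x^3 + 6*x^2 + 12*x + 8

Expanding det(x·I − A) (e.g. by cofactor expansion or by noting that A is similar to its Jordan form J, which has the same characteristic polynomial as A) gives
  χ_A(x) = x^3 + 6*x^2 + 12*x + 8
which factors as (x + 2)^3. The eigenvalues (with algebraic multiplicities) are λ = -2 with multiplicity 3.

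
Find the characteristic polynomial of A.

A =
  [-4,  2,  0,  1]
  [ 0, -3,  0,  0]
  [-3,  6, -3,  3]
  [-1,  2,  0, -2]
x^4 + 12*x^3 + 54*x^2 + 108*x + 81

Expanding det(x·I − A) (e.g. by cofactor expansion or by noting that A is similar to its Jordan form J, which has the same characteristic polynomial as A) gives
  χ_A(x) = x^4 + 12*x^3 + 54*x^2 + 108*x + 81
which factors as (x + 3)^4. The eigenvalues (with algebraic multiplicities) are λ = -3 with multiplicity 4.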